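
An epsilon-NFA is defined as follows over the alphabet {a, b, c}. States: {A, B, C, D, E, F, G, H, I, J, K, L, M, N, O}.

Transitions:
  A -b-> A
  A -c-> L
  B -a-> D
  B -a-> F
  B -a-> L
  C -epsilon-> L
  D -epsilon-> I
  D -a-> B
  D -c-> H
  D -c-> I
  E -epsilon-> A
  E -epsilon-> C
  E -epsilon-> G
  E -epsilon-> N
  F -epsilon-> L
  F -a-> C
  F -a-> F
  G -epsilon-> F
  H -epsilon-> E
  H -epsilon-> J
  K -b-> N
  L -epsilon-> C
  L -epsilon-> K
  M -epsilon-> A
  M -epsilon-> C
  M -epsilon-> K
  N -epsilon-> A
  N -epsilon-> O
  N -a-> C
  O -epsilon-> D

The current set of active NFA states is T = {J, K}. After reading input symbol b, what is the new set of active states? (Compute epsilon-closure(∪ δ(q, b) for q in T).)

{A, D, I, N, O}

K on b → {N}.
No b-transition from J.
Union after reading b: {N}.
Now take the epsilon-closure:
From N via epsilon: add A, O.
From O via epsilon: add D.
From D via epsilon: add I.
No new states can be added; the closed set is {A, D, I, N, O}.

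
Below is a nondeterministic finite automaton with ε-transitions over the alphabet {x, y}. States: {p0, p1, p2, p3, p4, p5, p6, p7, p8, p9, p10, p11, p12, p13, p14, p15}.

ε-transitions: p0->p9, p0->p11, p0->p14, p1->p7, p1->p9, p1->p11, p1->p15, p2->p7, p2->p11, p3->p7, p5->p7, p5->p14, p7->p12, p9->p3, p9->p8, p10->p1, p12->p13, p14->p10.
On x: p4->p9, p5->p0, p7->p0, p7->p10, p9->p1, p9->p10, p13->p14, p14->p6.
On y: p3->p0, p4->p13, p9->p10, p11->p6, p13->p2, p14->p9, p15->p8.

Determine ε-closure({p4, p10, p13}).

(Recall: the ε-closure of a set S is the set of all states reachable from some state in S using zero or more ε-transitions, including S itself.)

Start with {p4, p10, p13}.
From p10 via ε: add p1.
From p1 via ε: add p7, p9, p11, p15.
From p7 via ε: add p12.
From p9 via ε: add p3, p8.
No new states can be added; the closed set is {p1, p3, p4, p7, p8, p9, p10, p11, p12, p13, p15}.

{p1, p3, p4, p7, p8, p9, p10, p11, p12, p13, p15}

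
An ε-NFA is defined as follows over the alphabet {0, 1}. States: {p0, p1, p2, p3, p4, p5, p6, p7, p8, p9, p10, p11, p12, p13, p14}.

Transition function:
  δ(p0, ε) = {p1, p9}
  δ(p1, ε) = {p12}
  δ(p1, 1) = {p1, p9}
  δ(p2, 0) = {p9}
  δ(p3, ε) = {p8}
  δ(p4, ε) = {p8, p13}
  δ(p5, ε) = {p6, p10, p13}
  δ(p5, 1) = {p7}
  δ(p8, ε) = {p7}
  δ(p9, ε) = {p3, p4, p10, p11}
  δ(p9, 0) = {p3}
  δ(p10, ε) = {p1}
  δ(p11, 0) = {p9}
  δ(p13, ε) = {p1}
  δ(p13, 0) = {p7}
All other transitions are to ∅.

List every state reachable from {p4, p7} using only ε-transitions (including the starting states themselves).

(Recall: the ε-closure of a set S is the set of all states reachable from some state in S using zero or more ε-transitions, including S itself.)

{p1, p4, p7, p8, p12, p13}

Start with {p4, p7}.
From p4 via ε: add p8, p13.
From p13 via ε: add p1.
From p1 via ε: add p12.
No new states can be added; the closed set is {p1, p4, p7, p8, p12, p13}.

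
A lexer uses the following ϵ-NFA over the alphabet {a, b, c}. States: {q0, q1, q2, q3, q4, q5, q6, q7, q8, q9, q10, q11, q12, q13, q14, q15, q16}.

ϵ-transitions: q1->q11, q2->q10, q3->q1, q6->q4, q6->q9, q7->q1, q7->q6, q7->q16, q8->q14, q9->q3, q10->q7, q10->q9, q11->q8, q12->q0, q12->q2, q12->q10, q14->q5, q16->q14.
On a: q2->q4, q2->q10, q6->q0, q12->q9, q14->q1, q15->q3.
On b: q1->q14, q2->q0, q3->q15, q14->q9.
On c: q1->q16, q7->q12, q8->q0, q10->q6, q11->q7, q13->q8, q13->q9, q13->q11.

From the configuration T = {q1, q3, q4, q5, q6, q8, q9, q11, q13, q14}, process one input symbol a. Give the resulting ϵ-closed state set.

q6 on a → {q0}.
q14 on a → {q1}.
No a-transition from q1, q3, q4, q5, q8, q9, q11, q13.
Union after reading a: {q0, q1}.
Now take the ϵ-closure:
From q1 via ϵ: add q11.
From q11 via ϵ: add q8.
From q8 via ϵ: add q14.
From q14 via ϵ: add q5.
No new states can be added; the closed set is {q0, q1, q5, q8, q11, q14}.

{q0, q1, q5, q8, q11, q14}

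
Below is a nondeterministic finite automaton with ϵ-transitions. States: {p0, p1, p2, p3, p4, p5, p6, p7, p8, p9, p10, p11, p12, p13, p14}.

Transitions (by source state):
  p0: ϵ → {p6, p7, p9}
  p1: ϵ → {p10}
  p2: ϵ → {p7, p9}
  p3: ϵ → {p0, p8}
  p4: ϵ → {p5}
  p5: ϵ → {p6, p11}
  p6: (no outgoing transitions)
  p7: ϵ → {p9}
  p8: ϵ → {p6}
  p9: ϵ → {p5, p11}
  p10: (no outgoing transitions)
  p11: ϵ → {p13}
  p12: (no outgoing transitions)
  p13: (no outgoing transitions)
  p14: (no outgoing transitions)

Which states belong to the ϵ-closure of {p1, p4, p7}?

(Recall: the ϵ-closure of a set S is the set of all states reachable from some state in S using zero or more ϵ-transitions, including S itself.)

{p1, p4, p5, p6, p7, p9, p10, p11, p13}

Start with {p1, p4, p7}.
From p1 via ϵ: add p10.
From p4 via ϵ: add p5.
From p7 via ϵ: add p9.
From p5 via ϵ: add p6, p11.
From p11 via ϵ: add p13.
No new states can be added; the closed set is {p1, p4, p5, p6, p7, p9, p10, p11, p13}.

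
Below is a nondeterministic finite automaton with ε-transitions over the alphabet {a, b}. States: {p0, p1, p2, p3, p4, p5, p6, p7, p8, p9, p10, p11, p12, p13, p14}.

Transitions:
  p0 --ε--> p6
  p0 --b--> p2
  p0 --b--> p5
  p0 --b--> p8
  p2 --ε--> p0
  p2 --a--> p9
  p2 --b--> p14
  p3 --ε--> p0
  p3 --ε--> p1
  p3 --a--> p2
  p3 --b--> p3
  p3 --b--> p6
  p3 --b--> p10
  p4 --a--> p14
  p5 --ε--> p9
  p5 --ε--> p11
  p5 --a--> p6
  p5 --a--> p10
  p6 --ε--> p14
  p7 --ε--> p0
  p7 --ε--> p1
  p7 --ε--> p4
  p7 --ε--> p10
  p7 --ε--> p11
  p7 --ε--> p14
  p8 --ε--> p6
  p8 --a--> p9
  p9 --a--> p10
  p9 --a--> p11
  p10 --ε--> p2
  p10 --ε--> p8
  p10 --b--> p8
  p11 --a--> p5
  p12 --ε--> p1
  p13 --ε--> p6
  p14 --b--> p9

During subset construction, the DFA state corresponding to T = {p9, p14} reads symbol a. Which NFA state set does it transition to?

p9 on a → {p10, p11}.
No a-transition from p14.
Union after reading a: {p10, p11}.
Now take the ε-closure:
From p10 via ε: add p2, p8.
From p2 via ε: add p0.
From p8 via ε: add p6.
From p6 via ε: add p14.
No new states can be added; the closed set is {p0, p2, p6, p8, p10, p11, p14}.

{p0, p2, p6, p8, p10, p11, p14}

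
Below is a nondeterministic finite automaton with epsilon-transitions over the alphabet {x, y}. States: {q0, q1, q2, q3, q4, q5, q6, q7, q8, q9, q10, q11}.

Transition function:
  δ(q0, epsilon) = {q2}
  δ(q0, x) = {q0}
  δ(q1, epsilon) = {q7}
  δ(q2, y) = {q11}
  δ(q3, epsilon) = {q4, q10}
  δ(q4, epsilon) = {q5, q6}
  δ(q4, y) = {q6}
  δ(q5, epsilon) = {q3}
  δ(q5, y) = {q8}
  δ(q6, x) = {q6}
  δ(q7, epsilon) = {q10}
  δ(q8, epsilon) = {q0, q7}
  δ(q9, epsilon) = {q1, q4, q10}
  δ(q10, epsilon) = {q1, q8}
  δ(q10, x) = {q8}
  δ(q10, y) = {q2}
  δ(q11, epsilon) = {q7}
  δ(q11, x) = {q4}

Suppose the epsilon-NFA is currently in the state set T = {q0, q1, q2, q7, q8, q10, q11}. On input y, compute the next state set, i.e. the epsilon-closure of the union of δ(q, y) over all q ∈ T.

q2 on y → {q11}.
q10 on y → {q2}.
No y-transition from q0, q1, q7, q8, q11.
Union after reading y: {q2, q11}.
Now take the epsilon-closure:
From q11 via epsilon: add q7.
From q7 via epsilon: add q10.
From q10 via epsilon: add q1, q8.
From q8 via epsilon: add q0.
No new states can be added; the closed set is {q0, q1, q2, q7, q8, q10, q11}.

{q0, q1, q2, q7, q8, q10, q11}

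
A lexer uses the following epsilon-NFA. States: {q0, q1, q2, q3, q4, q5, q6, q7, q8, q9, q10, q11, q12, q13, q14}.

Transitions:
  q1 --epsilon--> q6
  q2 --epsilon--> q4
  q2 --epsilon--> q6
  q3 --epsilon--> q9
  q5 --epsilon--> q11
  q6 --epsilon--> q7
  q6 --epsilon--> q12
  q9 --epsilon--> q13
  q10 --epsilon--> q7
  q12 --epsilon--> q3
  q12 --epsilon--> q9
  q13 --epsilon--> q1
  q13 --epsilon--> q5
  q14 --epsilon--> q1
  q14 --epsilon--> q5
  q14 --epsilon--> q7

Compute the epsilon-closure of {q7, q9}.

{q1, q3, q5, q6, q7, q9, q11, q12, q13}

Start with {q7, q9}.
From q9 via epsilon: add q13.
From q13 via epsilon: add q1, q5.
From q1 via epsilon: add q6.
From q5 via epsilon: add q11.
From q6 via epsilon: add q12.
From q12 via epsilon: add q3.
No new states can be added; the closed set is {q1, q3, q5, q6, q7, q9, q11, q12, q13}.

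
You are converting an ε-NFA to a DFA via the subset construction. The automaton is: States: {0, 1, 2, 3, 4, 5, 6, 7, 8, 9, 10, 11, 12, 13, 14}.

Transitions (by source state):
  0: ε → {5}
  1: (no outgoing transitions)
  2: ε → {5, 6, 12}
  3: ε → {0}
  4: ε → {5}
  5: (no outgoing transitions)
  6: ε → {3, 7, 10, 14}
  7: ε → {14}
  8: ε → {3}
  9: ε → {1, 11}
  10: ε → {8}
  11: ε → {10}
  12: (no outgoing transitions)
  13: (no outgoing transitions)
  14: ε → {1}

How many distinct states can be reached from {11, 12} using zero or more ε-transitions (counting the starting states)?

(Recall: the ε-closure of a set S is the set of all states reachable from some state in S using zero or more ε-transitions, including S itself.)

Start with {11, 12}.
From 11 via ε: add 10.
From 10 via ε: add 8.
From 8 via ε: add 3.
From 3 via ε: add 0.
From 0 via ε: add 5.
ε-closure = {0, 3, 5, 8, 10, 11, 12}, which has 7 states.

7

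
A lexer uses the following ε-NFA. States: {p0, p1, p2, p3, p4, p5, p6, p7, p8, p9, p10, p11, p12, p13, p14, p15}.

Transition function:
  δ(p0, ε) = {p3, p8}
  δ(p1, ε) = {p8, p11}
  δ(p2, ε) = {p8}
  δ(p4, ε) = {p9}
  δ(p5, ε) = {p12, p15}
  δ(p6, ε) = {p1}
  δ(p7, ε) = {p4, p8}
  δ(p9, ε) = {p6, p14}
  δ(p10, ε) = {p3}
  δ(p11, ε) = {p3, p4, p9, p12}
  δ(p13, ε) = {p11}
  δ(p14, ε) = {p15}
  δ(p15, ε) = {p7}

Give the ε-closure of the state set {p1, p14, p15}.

{p1, p3, p4, p6, p7, p8, p9, p11, p12, p14, p15}

Start with {p1, p14, p15}.
From p1 via ε: add p8, p11.
From p15 via ε: add p7.
From p7 via ε: add p4.
From p11 via ε: add p3, p9, p12.
From p9 via ε: add p6.
No new states can be added; the closed set is {p1, p3, p4, p6, p7, p8, p9, p11, p12, p14, p15}.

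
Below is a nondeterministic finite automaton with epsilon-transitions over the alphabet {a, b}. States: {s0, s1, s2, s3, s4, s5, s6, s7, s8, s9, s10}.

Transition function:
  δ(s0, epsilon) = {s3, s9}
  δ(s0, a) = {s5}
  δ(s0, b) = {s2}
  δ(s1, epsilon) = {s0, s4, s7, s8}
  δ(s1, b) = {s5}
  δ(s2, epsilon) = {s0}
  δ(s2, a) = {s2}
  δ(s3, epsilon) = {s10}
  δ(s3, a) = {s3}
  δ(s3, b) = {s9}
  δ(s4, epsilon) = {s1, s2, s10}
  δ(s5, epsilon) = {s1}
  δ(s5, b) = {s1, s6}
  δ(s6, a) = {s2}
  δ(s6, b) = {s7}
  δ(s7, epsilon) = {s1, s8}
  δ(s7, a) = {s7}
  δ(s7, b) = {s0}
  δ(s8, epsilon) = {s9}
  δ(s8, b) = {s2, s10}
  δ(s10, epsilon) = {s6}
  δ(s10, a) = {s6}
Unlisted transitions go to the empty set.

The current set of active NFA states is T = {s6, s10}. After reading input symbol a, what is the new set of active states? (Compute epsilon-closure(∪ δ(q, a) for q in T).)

s6 on a → {s2}.
s10 on a → {s6}.
Union after reading a: {s2, s6}.
Now take the epsilon-closure:
From s2 via epsilon: add s0.
From s0 via epsilon: add s3, s9.
From s3 via epsilon: add s10.
No new states can be added; the closed set is {s0, s2, s3, s6, s9, s10}.

{s0, s2, s3, s6, s9, s10}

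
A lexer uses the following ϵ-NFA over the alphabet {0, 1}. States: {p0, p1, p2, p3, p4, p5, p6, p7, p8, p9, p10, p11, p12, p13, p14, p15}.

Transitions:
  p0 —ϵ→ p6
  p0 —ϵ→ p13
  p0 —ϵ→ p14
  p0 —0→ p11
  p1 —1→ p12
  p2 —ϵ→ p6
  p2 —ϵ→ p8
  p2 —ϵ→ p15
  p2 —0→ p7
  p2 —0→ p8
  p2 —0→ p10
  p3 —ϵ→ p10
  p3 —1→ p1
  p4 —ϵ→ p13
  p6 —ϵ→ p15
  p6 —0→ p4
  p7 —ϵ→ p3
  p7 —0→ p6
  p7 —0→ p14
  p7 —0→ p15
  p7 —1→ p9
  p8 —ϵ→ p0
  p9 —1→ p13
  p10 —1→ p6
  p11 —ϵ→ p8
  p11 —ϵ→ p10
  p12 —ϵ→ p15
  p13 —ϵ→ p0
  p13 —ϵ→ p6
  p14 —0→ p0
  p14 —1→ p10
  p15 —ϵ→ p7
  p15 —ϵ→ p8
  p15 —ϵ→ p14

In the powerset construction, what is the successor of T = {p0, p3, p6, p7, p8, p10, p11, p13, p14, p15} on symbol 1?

{p0, p1, p3, p6, p7, p8, p9, p10, p13, p14, p15}

p3 on 1 → {p1}.
p7 on 1 → {p9}.
p10 on 1 → {p6}.
p14 on 1 → {p10}.
No 1-transition from p0, p6, p8, p11, p13, p15.
Union after reading 1: {p1, p6, p9, p10}.
Now take the ϵ-closure:
From p6 via ϵ: add p15.
From p15 via ϵ: add p7, p8, p14.
From p7 via ϵ: add p3.
From p8 via ϵ: add p0.
From p0 via ϵ: add p13.
No new states can be added; the closed set is {p0, p1, p3, p6, p7, p8, p9, p10, p13, p14, p15}.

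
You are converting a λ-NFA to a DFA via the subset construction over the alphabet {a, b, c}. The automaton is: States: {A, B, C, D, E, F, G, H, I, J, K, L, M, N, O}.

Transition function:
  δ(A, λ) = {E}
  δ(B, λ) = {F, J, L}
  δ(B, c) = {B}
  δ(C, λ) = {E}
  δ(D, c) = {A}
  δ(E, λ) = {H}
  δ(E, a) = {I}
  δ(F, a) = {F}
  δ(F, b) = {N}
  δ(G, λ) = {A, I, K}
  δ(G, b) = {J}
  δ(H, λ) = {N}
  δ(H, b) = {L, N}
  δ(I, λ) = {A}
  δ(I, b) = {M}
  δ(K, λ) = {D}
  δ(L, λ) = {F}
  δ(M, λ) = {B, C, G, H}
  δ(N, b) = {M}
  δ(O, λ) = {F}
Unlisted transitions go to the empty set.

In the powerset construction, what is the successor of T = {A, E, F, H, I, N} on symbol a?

E on a → {I}.
F on a → {F}.
No a-transition from A, H, I, N.
Union after reading a: {F, I}.
Now take the λ-closure:
From I via λ: add A.
From A via λ: add E.
From E via λ: add H.
From H via λ: add N.
No new states can be added; the closed set is {A, E, F, H, I, N}.

{A, E, F, H, I, N}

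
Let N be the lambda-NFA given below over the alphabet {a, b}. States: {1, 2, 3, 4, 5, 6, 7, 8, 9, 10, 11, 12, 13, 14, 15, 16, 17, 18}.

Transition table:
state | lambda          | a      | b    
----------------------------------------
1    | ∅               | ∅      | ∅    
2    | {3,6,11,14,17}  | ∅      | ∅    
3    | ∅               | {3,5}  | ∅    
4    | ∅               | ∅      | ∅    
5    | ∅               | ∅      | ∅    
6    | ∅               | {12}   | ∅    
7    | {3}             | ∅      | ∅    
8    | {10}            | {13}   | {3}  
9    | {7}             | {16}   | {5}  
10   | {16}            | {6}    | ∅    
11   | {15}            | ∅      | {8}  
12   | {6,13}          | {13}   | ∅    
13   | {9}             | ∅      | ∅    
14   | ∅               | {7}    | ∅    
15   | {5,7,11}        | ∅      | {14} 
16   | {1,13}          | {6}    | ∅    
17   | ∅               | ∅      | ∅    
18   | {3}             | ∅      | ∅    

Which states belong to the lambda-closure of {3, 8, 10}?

Start with {3, 8, 10}.
From 10 via lambda: add 16.
From 16 via lambda: add 1, 13.
From 13 via lambda: add 9.
From 9 via lambda: add 7.
No new states can be added; the closed set is {1, 3, 7, 8, 9, 10, 13, 16}.

{1, 3, 7, 8, 9, 10, 13, 16}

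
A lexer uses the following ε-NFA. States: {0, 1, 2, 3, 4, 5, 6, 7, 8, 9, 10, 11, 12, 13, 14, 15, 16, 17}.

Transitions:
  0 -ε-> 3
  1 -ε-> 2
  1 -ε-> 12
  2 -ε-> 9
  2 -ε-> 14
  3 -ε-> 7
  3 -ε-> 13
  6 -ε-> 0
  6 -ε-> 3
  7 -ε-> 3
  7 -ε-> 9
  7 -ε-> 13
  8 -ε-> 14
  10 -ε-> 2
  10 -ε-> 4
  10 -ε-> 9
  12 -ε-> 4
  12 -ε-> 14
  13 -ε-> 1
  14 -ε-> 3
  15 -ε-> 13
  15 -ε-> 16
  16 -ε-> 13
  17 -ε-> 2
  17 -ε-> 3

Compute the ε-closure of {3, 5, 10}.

{1, 2, 3, 4, 5, 7, 9, 10, 12, 13, 14}

Start with {3, 5, 10}.
From 3 via ε: add 7, 13.
From 10 via ε: add 2, 4, 9.
From 2 via ε: add 14.
From 13 via ε: add 1.
From 1 via ε: add 12.
No new states can be added; the closed set is {1, 2, 3, 4, 5, 7, 9, 10, 12, 13, 14}.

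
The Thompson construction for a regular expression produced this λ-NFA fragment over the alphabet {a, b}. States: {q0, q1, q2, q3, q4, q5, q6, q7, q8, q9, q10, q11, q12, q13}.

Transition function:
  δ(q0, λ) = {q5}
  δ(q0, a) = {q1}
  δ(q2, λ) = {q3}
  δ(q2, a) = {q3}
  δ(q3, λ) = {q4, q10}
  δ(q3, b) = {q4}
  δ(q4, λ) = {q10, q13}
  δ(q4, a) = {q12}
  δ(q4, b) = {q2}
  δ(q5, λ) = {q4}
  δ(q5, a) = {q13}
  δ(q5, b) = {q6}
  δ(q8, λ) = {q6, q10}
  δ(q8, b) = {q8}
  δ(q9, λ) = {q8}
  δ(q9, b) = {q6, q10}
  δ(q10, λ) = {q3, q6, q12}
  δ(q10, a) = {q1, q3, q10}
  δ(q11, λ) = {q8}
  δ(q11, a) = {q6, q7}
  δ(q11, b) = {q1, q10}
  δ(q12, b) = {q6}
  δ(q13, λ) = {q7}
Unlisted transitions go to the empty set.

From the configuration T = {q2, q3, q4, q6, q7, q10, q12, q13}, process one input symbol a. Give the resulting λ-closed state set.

q2 on a → {q3}.
q4 on a → {q12}.
q10 on a → {q1, q3, q10}.
No a-transition from q3, q6, q7, q12, q13.
Union after reading a: {q1, q3, q10, q12}.
Now take the λ-closure:
From q3 via λ: add q4.
From q10 via λ: add q6.
From q4 via λ: add q13.
From q13 via λ: add q7.
No new states can be added; the closed set is {q1, q3, q4, q6, q7, q10, q12, q13}.

{q1, q3, q4, q6, q7, q10, q12, q13}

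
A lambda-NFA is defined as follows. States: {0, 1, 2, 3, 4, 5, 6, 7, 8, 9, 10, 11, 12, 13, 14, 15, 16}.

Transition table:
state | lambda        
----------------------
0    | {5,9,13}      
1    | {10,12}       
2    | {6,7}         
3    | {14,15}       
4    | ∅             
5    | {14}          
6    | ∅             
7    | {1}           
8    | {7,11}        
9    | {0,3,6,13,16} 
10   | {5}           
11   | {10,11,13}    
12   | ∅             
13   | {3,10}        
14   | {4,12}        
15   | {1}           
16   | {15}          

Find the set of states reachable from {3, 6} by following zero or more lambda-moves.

{1, 3, 4, 5, 6, 10, 12, 14, 15}

Start with {3, 6}.
From 3 via lambda: add 14, 15.
From 14 via lambda: add 4, 12.
From 15 via lambda: add 1.
From 1 via lambda: add 10.
From 10 via lambda: add 5.
No new states can be added; the closed set is {1, 3, 4, 5, 6, 10, 12, 14, 15}.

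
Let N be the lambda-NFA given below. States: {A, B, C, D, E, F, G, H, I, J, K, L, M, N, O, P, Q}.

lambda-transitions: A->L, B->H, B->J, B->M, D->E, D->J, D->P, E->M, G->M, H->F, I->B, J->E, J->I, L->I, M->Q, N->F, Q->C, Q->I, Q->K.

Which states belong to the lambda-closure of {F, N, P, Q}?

{B, C, E, F, H, I, J, K, M, N, P, Q}

Start with {F, N, P, Q}.
From Q via lambda: add C, I, K.
From I via lambda: add B.
From B via lambda: add H, J, M.
From J via lambda: add E.
No new states can be added; the closed set is {B, C, E, F, H, I, J, K, M, N, P, Q}.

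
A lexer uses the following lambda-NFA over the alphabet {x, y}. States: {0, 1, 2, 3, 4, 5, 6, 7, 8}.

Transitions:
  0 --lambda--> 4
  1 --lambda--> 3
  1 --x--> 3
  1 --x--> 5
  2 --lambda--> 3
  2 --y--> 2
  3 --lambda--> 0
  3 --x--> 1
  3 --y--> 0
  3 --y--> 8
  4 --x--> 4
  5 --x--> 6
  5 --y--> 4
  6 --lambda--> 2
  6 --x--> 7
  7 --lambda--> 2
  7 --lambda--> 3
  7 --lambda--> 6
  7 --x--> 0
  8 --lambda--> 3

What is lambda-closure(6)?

Start with {6}.
From 6 via lambda: add 2.
From 2 via lambda: add 3.
From 3 via lambda: add 0.
From 0 via lambda: add 4.
No new states can be added; the closed set is {0, 2, 3, 4, 6}.

{0, 2, 3, 4, 6}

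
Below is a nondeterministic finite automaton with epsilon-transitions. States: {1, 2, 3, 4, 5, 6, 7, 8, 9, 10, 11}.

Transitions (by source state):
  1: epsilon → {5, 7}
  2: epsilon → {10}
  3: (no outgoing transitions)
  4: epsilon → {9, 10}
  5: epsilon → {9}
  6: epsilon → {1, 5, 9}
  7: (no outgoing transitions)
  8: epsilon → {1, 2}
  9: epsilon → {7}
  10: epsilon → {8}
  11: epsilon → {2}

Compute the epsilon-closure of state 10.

Start with {10}.
From 10 via epsilon: add 8.
From 8 via epsilon: add 1, 2.
From 1 via epsilon: add 5, 7.
From 5 via epsilon: add 9.
No new states can be added; the closed set is {1, 2, 5, 7, 8, 9, 10}.

{1, 2, 5, 7, 8, 9, 10}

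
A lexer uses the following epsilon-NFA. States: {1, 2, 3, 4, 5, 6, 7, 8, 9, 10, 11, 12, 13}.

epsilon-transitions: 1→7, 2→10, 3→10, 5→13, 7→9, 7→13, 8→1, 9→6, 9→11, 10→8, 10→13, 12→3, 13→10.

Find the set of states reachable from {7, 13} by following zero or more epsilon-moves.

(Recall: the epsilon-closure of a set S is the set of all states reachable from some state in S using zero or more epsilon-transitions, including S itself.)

{1, 6, 7, 8, 9, 10, 11, 13}

Start with {7, 13}.
From 7 via epsilon: add 9.
From 13 via epsilon: add 10.
From 9 via epsilon: add 6, 11.
From 10 via epsilon: add 8.
From 8 via epsilon: add 1.
No new states can be added; the closed set is {1, 6, 7, 8, 9, 10, 11, 13}.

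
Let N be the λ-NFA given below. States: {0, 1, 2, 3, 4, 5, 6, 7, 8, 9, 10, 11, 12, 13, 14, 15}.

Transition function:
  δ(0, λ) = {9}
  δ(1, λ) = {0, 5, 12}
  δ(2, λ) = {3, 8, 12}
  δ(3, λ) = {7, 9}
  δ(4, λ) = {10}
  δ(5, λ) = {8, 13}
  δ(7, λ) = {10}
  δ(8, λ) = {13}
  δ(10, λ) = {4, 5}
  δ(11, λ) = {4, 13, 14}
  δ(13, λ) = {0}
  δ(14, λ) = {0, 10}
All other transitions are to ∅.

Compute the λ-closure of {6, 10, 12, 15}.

{0, 4, 5, 6, 8, 9, 10, 12, 13, 15}

Start with {6, 10, 12, 15}.
From 10 via λ: add 4, 5.
From 5 via λ: add 8, 13.
From 13 via λ: add 0.
From 0 via λ: add 9.
No new states can be added; the closed set is {0, 4, 5, 6, 8, 9, 10, 12, 13, 15}.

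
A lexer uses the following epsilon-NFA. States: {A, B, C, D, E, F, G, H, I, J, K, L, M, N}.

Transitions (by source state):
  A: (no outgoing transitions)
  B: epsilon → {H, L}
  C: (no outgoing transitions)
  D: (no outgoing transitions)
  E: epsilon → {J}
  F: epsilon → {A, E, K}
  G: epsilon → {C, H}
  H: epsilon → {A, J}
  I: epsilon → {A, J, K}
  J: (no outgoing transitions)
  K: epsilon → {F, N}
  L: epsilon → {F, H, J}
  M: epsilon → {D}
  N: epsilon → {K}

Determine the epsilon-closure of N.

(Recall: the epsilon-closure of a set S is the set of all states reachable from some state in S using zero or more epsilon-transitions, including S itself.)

{A, E, F, J, K, N}

Start with {N}.
From N via epsilon: add K.
From K via epsilon: add F.
From F via epsilon: add A, E.
From E via epsilon: add J.
No new states can be added; the closed set is {A, E, F, J, K, N}.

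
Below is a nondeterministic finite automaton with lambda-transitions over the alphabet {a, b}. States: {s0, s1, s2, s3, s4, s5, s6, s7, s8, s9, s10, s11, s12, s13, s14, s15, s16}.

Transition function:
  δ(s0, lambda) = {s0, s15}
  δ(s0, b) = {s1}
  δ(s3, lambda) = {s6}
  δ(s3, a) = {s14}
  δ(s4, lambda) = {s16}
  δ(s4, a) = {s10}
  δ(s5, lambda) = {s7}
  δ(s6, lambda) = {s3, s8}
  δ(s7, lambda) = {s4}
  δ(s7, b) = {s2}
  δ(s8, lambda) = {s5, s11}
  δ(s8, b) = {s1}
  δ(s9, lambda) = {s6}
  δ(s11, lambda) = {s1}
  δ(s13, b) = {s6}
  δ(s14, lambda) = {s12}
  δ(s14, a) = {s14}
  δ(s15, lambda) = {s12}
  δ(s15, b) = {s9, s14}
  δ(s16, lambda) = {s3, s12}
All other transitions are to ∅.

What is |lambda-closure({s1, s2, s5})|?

Start with {s1, s2, s5}.
From s5 via lambda: add s7.
From s7 via lambda: add s4.
From s4 via lambda: add s16.
From s16 via lambda: add s3, s12.
From s3 via lambda: add s6.
From s6 via lambda: add s8.
From s8 via lambda: add s11.
lambda-closure = {s1, s2, s3, s4, s5, s6, s7, s8, s11, s12, s16}, which has 11 states.

11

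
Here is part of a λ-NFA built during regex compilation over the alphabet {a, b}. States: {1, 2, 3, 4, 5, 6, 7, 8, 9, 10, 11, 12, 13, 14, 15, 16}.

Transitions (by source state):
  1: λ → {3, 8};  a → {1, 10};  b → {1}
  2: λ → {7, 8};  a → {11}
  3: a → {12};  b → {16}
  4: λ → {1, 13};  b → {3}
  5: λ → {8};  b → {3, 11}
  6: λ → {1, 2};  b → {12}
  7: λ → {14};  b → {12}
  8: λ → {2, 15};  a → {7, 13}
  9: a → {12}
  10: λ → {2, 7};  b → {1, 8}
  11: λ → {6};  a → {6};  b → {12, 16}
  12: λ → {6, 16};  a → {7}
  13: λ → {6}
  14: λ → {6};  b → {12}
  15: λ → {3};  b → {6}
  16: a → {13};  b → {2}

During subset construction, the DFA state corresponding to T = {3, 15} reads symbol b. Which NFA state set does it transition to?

3 on b → {16}.
15 on b → {6}.
Union after reading b: {6, 16}.
Now take the λ-closure:
From 6 via λ: add 1, 2.
From 1 via λ: add 3, 8.
From 2 via λ: add 7.
From 7 via λ: add 14.
From 8 via λ: add 15.
No new states can be added; the closed set is {1, 2, 3, 6, 7, 8, 14, 15, 16}.

{1, 2, 3, 6, 7, 8, 14, 15, 16}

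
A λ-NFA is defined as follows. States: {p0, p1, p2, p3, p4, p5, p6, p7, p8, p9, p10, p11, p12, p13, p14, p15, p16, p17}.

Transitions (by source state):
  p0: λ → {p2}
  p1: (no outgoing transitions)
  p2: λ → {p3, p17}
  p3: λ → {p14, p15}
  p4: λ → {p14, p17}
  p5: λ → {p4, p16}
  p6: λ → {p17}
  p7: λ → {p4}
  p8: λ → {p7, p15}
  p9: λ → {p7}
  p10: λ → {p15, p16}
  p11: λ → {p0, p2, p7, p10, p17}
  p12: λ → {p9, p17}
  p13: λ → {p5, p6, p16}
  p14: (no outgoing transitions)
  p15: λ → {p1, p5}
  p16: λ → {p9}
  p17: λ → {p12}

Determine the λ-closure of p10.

Start with {p10}.
From p10 via λ: add p15, p16.
From p15 via λ: add p1, p5.
From p16 via λ: add p9.
From p5 via λ: add p4.
From p9 via λ: add p7.
From p4 via λ: add p14, p17.
From p17 via λ: add p12.
No new states can be added; the closed set is {p1, p4, p5, p7, p9, p10, p12, p14, p15, p16, p17}.

{p1, p4, p5, p7, p9, p10, p12, p14, p15, p16, p17}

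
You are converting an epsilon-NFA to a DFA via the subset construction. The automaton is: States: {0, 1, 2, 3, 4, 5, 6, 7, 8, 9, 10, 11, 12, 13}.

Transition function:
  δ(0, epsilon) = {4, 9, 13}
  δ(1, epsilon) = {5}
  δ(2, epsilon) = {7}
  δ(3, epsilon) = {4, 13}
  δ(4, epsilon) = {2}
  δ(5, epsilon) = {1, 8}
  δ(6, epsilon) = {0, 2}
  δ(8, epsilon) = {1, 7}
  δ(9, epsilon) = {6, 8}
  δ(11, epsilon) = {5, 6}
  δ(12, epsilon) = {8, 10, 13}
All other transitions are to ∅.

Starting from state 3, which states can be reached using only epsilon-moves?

{2, 3, 4, 7, 13}

Start with {3}.
From 3 via epsilon: add 4, 13.
From 4 via epsilon: add 2.
From 2 via epsilon: add 7.
No new states can be added; the closed set is {2, 3, 4, 7, 13}.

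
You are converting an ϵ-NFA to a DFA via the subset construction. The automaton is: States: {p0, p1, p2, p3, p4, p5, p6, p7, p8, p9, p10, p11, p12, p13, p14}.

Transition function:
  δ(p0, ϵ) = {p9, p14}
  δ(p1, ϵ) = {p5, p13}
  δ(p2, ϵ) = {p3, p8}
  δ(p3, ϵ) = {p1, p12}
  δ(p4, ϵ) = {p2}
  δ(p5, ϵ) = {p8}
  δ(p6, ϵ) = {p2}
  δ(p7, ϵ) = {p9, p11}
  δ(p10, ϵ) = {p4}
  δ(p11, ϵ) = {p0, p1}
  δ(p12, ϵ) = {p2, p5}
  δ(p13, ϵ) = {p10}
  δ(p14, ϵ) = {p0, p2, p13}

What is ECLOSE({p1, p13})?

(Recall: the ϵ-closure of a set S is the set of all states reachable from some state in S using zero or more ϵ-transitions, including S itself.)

{p1, p2, p3, p4, p5, p8, p10, p12, p13}

Start with {p1, p13}.
From p1 via ϵ: add p5.
From p13 via ϵ: add p10.
From p5 via ϵ: add p8.
From p10 via ϵ: add p4.
From p4 via ϵ: add p2.
From p2 via ϵ: add p3.
From p3 via ϵ: add p12.
No new states can be added; the closed set is {p1, p2, p3, p4, p5, p8, p10, p12, p13}.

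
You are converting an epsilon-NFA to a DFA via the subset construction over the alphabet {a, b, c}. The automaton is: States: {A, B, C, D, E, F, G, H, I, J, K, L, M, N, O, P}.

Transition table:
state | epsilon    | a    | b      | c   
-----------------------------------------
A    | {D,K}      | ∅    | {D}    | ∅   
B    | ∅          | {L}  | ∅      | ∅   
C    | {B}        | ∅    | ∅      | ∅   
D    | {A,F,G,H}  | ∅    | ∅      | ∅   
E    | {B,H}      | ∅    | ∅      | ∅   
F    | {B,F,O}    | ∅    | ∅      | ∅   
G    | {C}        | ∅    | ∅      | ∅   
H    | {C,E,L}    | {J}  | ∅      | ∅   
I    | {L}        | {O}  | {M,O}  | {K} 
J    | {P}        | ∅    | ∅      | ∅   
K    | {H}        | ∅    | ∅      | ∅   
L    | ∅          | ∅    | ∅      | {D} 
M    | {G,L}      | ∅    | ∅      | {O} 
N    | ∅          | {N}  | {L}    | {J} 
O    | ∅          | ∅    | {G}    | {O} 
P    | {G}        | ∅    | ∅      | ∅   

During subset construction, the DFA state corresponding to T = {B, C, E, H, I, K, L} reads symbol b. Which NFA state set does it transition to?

{B, C, G, L, M, O}

I on b → {M, O}.
No b-transition from B, C, E, H, K, L.
Union after reading b: {M, O}.
Now take the epsilon-closure:
From M via epsilon: add G, L.
From G via epsilon: add C.
From C via epsilon: add B.
No new states can be added; the closed set is {B, C, G, L, M, O}.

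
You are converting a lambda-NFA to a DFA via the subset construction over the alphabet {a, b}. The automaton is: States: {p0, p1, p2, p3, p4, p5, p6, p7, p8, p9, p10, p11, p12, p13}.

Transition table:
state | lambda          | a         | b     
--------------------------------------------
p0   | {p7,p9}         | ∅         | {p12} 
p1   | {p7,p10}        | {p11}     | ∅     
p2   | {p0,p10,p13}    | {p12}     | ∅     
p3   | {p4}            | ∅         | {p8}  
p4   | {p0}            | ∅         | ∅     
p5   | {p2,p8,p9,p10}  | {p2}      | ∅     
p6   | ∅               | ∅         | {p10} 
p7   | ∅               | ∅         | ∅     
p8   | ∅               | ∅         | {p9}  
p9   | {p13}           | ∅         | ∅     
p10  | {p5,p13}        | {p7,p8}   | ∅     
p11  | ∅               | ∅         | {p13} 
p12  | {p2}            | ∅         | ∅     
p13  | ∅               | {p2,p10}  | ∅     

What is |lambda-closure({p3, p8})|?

7

Start with {p3, p8}.
From p3 via lambda: add p4.
From p4 via lambda: add p0.
From p0 via lambda: add p7, p9.
From p9 via lambda: add p13.
lambda-closure = {p0, p3, p4, p7, p8, p9, p13}, which has 7 states.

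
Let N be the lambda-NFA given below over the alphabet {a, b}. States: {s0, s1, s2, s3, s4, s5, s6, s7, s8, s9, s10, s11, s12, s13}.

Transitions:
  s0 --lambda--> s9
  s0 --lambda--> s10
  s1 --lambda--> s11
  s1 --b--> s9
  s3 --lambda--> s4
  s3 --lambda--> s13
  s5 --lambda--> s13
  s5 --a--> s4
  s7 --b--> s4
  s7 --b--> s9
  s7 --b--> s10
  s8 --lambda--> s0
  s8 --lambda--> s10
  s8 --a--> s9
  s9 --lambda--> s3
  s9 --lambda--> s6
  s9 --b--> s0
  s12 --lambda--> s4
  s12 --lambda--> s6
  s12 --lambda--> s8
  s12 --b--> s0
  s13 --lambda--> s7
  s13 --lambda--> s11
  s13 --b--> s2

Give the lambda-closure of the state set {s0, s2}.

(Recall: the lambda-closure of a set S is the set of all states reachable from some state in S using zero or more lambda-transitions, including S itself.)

{s0, s2, s3, s4, s6, s7, s9, s10, s11, s13}

Start with {s0, s2}.
From s0 via lambda: add s9, s10.
From s9 via lambda: add s3, s6.
From s3 via lambda: add s4, s13.
From s13 via lambda: add s7, s11.
No new states can be added; the closed set is {s0, s2, s3, s4, s6, s7, s9, s10, s11, s13}.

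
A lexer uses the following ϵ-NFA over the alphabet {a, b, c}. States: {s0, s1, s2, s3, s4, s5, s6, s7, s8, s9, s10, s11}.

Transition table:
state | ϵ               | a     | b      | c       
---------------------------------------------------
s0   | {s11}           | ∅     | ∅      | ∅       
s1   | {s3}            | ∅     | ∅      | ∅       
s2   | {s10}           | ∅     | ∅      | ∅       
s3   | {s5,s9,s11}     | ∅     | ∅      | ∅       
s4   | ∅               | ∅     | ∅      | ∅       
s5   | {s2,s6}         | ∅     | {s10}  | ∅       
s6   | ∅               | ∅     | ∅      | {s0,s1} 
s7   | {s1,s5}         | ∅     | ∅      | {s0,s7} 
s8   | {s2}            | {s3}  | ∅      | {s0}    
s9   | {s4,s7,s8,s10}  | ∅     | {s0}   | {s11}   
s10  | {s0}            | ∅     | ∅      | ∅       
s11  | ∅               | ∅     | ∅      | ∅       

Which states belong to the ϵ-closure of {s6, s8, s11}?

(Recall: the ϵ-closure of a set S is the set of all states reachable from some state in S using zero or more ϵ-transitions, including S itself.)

Start with {s6, s8, s11}.
From s8 via ϵ: add s2.
From s2 via ϵ: add s10.
From s10 via ϵ: add s0.
No new states can be added; the closed set is {s0, s2, s6, s8, s10, s11}.

{s0, s2, s6, s8, s10, s11}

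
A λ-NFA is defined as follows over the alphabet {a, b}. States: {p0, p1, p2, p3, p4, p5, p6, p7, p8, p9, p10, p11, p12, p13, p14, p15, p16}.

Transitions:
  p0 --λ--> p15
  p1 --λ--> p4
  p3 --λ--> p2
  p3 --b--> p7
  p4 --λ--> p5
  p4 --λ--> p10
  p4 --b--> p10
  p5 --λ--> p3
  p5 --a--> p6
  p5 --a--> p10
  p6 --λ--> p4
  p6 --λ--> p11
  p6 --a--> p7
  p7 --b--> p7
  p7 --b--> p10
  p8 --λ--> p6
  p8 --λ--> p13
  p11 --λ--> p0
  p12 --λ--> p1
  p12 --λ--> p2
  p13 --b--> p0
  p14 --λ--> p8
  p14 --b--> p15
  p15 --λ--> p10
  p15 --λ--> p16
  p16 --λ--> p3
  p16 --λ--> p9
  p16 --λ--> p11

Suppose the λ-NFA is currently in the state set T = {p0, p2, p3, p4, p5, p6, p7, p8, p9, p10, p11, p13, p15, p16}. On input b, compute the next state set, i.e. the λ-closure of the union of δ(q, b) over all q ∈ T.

p3 on b → {p7}.
p4 on b → {p10}.
p7 on b → {p7, p10}.
p13 on b → {p0}.
No b-transition from p0, p2, p5, p6, p8, p9, p10, p11, p15, p16.
Union after reading b: {p0, p7, p10}.
Now take the λ-closure:
From p0 via λ: add p15.
From p15 via λ: add p16.
From p16 via λ: add p3, p9, p11.
From p3 via λ: add p2.
No new states can be added; the closed set is {p0, p2, p3, p7, p9, p10, p11, p15, p16}.

{p0, p2, p3, p7, p9, p10, p11, p15, p16}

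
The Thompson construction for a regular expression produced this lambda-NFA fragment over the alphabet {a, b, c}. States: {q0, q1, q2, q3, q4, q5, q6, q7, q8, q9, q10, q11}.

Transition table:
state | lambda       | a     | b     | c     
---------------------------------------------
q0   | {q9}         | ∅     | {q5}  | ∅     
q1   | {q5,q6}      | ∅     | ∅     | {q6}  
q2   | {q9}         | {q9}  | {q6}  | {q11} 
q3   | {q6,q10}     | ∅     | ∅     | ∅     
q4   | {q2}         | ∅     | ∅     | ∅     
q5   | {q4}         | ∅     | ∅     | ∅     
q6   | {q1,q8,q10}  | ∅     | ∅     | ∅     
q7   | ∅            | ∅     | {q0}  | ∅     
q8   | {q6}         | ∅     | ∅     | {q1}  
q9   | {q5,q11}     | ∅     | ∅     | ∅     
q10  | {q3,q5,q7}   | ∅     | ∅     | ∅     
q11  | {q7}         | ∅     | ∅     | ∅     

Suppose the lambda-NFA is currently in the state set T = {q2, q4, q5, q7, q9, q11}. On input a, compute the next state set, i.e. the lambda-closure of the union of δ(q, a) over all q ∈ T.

{q2, q4, q5, q7, q9, q11}

q2 on a → {q9}.
No a-transition from q4, q5, q7, q9, q11.
Union after reading a: {q9}.
Now take the lambda-closure:
From q9 via lambda: add q5, q11.
From q5 via lambda: add q4.
From q11 via lambda: add q7.
From q4 via lambda: add q2.
No new states can be added; the closed set is {q2, q4, q5, q7, q9, q11}.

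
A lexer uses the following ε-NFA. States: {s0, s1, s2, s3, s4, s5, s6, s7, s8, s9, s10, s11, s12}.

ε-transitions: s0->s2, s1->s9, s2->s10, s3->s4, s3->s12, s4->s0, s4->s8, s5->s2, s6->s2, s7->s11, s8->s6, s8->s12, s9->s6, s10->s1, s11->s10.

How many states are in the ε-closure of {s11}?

6

Start with {s11}.
From s11 via ε: add s10.
From s10 via ε: add s1.
From s1 via ε: add s9.
From s9 via ε: add s6.
From s6 via ε: add s2.
ε-closure = {s1, s2, s6, s9, s10, s11}, which has 6 states.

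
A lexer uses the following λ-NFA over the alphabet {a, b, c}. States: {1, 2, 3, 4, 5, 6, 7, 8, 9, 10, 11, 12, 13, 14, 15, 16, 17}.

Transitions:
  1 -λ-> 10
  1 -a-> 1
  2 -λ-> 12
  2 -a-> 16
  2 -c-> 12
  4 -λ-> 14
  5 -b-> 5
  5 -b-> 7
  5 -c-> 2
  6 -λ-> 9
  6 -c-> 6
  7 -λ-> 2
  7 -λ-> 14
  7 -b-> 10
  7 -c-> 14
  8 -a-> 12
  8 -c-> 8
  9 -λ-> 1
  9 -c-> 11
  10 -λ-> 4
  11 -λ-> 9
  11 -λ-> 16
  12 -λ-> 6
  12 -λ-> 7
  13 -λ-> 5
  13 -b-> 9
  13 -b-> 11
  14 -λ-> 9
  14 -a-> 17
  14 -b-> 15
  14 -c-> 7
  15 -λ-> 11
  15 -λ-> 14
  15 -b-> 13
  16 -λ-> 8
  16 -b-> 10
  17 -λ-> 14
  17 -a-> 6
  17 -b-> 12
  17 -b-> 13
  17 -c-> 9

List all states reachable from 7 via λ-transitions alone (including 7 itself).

{1, 2, 4, 6, 7, 9, 10, 12, 14}

Start with {7}.
From 7 via λ: add 2, 14.
From 2 via λ: add 12.
From 14 via λ: add 9.
From 9 via λ: add 1.
From 12 via λ: add 6.
From 1 via λ: add 10.
From 10 via λ: add 4.
No new states can be added; the closed set is {1, 2, 4, 6, 7, 9, 10, 12, 14}.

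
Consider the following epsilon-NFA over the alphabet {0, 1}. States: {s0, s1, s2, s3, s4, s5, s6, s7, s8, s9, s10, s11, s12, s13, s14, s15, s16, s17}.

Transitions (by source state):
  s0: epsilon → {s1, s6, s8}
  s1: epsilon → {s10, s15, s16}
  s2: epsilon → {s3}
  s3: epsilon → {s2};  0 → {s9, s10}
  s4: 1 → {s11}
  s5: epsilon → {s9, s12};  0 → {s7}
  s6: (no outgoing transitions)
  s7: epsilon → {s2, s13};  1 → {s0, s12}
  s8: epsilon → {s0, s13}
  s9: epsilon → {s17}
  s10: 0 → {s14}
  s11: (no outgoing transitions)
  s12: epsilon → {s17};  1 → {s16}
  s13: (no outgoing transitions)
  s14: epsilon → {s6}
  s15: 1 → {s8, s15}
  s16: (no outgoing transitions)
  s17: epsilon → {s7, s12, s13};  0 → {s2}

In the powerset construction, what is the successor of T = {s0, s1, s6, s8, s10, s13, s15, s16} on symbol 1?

s15 on 1 → {s8, s15}.
No 1-transition from s0, s1, s6, s8, s10, s13, s16.
Union after reading 1: {s8, s15}.
Now take the epsilon-closure:
From s8 via epsilon: add s0, s13.
From s0 via epsilon: add s1, s6.
From s1 via epsilon: add s10, s16.
No new states can be added; the closed set is {s0, s1, s6, s8, s10, s13, s15, s16}.

{s0, s1, s6, s8, s10, s13, s15, s16}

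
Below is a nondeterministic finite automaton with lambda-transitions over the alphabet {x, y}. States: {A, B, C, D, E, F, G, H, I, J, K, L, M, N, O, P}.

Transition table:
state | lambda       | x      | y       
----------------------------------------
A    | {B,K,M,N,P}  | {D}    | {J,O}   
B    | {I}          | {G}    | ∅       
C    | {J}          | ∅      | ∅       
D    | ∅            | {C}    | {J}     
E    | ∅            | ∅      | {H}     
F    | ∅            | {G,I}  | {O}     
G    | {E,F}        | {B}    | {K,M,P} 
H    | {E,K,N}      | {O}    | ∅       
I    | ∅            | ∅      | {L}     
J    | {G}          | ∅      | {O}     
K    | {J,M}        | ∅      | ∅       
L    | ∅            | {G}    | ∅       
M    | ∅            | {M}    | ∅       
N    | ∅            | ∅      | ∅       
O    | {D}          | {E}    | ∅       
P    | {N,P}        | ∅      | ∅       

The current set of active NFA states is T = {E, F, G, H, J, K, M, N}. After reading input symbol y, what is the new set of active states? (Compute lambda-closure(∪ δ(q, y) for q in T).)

{D, E, F, G, H, J, K, M, N, O, P}

E on y → {H}.
F on y → {O}.
G on y → {K, M, P}.
J on y → {O}.
No y-transition from H, K, M, N.
Union after reading y: {H, K, M, O, P}.
Now take the lambda-closure:
From H via lambda: add E, N.
From K via lambda: add J.
From O via lambda: add D.
From J via lambda: add G.
From G via lambda: add F.
No new states can be added; the closed set is {D, E, F, G, H, J, K, M, N, O, P}.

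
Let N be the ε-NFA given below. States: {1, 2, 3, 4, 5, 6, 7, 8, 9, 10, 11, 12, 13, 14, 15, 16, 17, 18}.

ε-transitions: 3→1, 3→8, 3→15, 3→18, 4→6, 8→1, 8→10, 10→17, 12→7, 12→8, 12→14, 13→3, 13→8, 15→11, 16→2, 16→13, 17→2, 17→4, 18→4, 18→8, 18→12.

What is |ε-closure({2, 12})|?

10

Start with {2, 12}.
From 12 via ε: add 7, 8, 14.
From 8 via ε: add 1, 10.
From 10 via ε: add 17.
From 17 via ε: add 4.
From 4 via ε: add 6.
ε-closure = {1, 2, 4, 6, 7, 8, 10, 12, 14, 17}, which has 10 states.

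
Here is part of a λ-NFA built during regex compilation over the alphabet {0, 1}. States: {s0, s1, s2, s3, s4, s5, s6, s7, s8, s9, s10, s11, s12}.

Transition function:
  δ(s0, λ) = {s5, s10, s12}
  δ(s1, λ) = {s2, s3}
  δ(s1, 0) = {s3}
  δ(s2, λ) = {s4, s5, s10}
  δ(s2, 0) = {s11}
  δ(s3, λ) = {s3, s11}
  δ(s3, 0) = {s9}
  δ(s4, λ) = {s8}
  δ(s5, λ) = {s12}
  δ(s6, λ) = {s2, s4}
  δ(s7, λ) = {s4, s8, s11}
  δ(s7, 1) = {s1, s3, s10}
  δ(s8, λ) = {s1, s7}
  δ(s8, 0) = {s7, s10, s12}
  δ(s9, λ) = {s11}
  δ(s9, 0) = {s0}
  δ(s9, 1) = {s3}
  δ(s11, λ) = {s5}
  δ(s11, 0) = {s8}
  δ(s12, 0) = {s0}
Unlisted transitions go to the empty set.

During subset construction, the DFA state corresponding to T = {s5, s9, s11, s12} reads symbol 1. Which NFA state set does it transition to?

{s3, s5, s11, s12}

s9 on 1 → {s3}.
No 1-transition from s5, s11, s12.
Union after reading 1: {s3}.
Now take the λ-closure:
From s3 via λ: add s11.
From s11 via λ: add s5.
From s5 via λ: add s12.
No new states can be added; the closed set is {s3, s5, s11, s12}.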